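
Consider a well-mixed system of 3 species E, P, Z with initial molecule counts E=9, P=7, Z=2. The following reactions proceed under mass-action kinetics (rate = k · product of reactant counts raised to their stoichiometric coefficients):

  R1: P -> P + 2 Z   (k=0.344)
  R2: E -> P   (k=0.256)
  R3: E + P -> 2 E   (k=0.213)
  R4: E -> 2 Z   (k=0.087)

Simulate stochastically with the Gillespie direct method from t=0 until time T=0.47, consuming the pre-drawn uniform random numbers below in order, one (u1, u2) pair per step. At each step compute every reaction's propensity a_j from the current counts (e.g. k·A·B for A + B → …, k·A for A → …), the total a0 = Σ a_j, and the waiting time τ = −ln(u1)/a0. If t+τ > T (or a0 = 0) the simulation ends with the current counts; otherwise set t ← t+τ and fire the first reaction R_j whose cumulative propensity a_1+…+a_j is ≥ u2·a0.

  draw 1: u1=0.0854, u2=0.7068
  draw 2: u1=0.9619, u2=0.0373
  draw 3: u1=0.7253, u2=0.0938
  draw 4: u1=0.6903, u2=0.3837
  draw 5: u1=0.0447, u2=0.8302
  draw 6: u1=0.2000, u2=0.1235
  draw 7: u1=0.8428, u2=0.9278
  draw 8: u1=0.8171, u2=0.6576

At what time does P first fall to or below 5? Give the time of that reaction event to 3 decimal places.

Threshold first reached at t = 0.170

t=0.000: E=9 P=7 Z=2
Draw 1: a1=2.408, a2=2.304, a3=13.419, a4=0.783, a0=18.914; τ=−ln(0.0854)/18.914=0.130 → t=0.130; u2·a0=0.7068·18.914=13.368; a1+a2=4.712 < 13.368 ≤ a1+…+a3=18.131 → R3 fires; E=10 P=6 Z=2
Draw 2: a1=2.064, a2=2.560, a3=12.780, a4=0.870, a0=18.274; τ=−ln(0.9619)/18.274=0.002 → t=0.132; u2·a0=0.0373·18.274=0.682 ≤ a1=2.064 → R1 fires; E=10 P=6 Z=4
Draw 3: a1=2.064, a2=2.560, a3=12.780, a4=0.870, a0=18.274; τ=−ln(0.7253)/18.274=0.018 → t=0.150; u2·a0=0.0938·18.274=1.714 ≤ a1=2.064 → R1 fires; E=10 P=6 Z=6
Draw 4: a1=2.064, a2=2.560, a3=12.780, a4=0.870, a0=18.274; τ=−ln(0.6903)/18.274=0.020 → t=0.170; u2·a0=0.3837·18.274=7.012; a1+a2=4.624 < 7.012 ≤ a1+…+a3=17.404 → R3 fires; E=11 P=5 Z=6
Draw 5: a1=1.720, a2=2.816, a3=11.715, a4=0.957, a0=17.208; τ=−ln(0.0447)/17.208=0.181 → t=0.351; u2·a0=0.8302·17.208=14.286; a1+a2=4.536 < 14.286 ≤ a1+…+a3=16.251 → R3 fires; E=12 P=4 Z=6
Draw 6: a1=1.376, a2=3.072, a3=10.224, a4=1.044, a0=15.716; τ=−ln(0.2000)/15.716=0.102 → t=0.453; u2·a0=0.1235·15.716=1.941; a1=1.376 < 1.941 ≤ a1+a2=4.448 → R2 fires; E=11 P=5 Z=6
Draw 7: a1=1.720, a2=2.816, a3=11.715, a4=0.957, a0=17.208; τ=−ln(0.8428)/17.208=0.010 → t=0.463; u2·a0=0.9278·17.208=15.966; a1+a2=4.536 < 15.966 ≤ a1+…+a3=16.251 → R3 fires; E=12 P=4 Z=6
Draw 8: a1=1.376, a2=3.072, a3=10.224, a4=1.044, a0=15.716; τ=−ln(0.8171)/15.716=0.013 → t=0.476 > T=0.47: stop.
P first becomes ≤ 5 when it reaches 5 at the event at t=0.170.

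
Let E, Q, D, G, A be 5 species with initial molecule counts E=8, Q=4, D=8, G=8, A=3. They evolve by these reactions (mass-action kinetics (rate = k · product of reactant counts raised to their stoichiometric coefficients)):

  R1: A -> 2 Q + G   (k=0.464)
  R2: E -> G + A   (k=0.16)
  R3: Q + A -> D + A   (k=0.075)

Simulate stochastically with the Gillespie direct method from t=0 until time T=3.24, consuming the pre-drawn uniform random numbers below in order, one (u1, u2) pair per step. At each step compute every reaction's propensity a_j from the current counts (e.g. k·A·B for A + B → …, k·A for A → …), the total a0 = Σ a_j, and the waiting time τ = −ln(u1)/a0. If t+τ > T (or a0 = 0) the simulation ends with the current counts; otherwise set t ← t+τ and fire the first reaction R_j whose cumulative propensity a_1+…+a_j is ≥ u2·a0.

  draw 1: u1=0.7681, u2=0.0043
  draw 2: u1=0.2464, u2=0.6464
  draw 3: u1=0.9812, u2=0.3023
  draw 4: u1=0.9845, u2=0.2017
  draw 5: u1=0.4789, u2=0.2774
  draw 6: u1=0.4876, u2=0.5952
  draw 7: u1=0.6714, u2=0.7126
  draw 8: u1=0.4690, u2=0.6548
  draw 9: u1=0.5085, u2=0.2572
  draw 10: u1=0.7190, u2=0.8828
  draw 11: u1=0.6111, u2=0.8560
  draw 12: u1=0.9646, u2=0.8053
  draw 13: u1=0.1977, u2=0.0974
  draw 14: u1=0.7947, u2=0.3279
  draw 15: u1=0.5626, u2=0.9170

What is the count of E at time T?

E at T = 5

t=0.000: E=8 Q=4 D=8 G=8 A=3
Draw 1: a1=1.392, a2=1.280, a3=0.900, a0=3.572; τ=−ln(0.7681)/3.572=0.074 → t=0.074; u2·a0=0.0043·3.572=0.015 ≤ a1=1.392 → R1 fires; E=8 Q=6 D=8 G=9 A=2
Draw 2: a1=0.928, a2=1.280, a3=0.900, a0=3.108; τ=−ln(0.2464)/3.108=0.451 → t=0.525; u2·a0=0.6464·3.108=2.009; a1=0.928 < 2.009 ≤ a1+a2=2.208 → R2 fires; E=7 Q=6 D=8 G=10 A=3
Draw 3: a1=1.392, a2=1.120, a3=1.350, a0=3.862; τ=−ln(0.9812)/3.862=0.005 → t=0.529; u2·a0=0.3023·3.862=1.167 ≤ a1=1.392 → R1 fires; E=7 Q=8 D=8 G=11 A=2
Draw 4: a1=0.928, a2=1.120, a3=1.200, a0=3.248; τ=−ln(0.9845)/3.248=0.005 → t=0.534; u2·a0=0.2017·3.248=0.655 ≤ a1=0.928 → R1 fires; E=7 Q=10 D=8 G=12 A=1
Draw 5: a1=0.464, a2=1.120, a3=0.750, a0=2.334; τ=−ln(0.4789)/2.334=0.315 → t=0.850; u2·a0=0.2774·2.334=0.647; a1=0.464 < 0.647 ≤ a1+a2=1.584 → R2 fires; E=6 Q=10 D=8 G=13 A=2
Draw 6: a1=0.928, a2=0.960, a3=1.500, a0=3.388; τ=−ln(0.4876)/3.388=0.212 → t=1.062; u2·a0=0.5952·3.388=2.017; a1+a2=1.888 < 2.017 ≤ a1+…+a3=3.388 → R3 fires; E=6 Q=9 D=9 G=13 A=2
Draw 7: a1=0.928, a2=0.960, a3=1.350, a0=3.238; τ=−ln(0.6714)/3.238=0.123 → t=1.185; u2·a0=0.7126·3.238=2.307; a1+a2=1.888 < 2.307 ≤ a1+…+a3=3.238 → R3 fires; E=6 Q=8 D=10 G=13 A=2
Draw 8: a1=0.928, a2=0.960, a3=1.200, a0=3.088; τ=−ln(0.4690)/3.088=0.245 → t=1.430; u2·a0=0.6548·3.088=2.022; a1+a2=1.888 < 2.022 ≤ a1+…+a3=3.088 → R3 fires; E=6 Q=7 D=11 G=13 A=2
Draw 9: a1=0.928, a2=0.960, a3=1.050, a0=2.938; τ=−ln(0.5085)/2.938=0.230 → t=1.660; u2·a0=0.2572·2.938=0.756 ≤ a1=0.928 → R1 fires; E=6 Q=9 D=11 G=14 A=1
Draw 10: a1=0.464, a2=0.960, a3=0.675, a0=2.099; τ=−ln(0.7190)/2.099=0.157 → t=1.817; u2·a0=0.8828·2.099=1.853; a1+a2=1.424 < 1.853 ≤ a1+…+a3=2.099 → R3 fires; E=6 Q=8 D=12 G=14 A=1
Draw 11: a1=0.464, a2=0.960, a3=0.600, a0=2.024; τ=−ln(0.6111)/2.024=0.243 → t=2.061; u2·a0=0.8560·2.024=1.733; a1+a2=1.424 < 1.733 ≤ a1+…+a3=2.024 → R3 fires; E=6 Q=7 D=13 G=14 A=1
Draw 12: a1=0.464, a2=0.960, a3=0.525, a0=1.949; τ=−ln(0.9646)/1.949=0.018 → t=2.079; u2·a0=0.8053·1.949=1.570; a1+a2=1.424 < 1.570 ≤ a1+…+a3=1.949 → R3 fires; E=6 Q=6 D=14 G=14 A=1
Draw 13: a1=0.464, a2=0.960, a3=0.450, a0=1.874; τ=−ln(0.1977)/1.874=0.865 → t=2.944; u2·a0=0.0974·1.874=0.183 ≤ a1=0.464 → R1 fires; E=6 Q=8 D=14 G=15 A=0
Draw 14: a1=0.000, a2=0.960, a3=0.000, a0=0.960; τ=−ln(0.7947)/0.960=0.239 → t=3.184; u2·a0=0.3279·0.960=0.315; a1=0.000 < 0.315 ≤ a1+a2=0.960 → R2 fires; E=5 Q=8 D=14 G=16 A=1
Draw 15: a1=0.464, a2=0.800, a3=0.600, a0=1.864; τ=−ln(0.5626)/1.864=0.309 → t=3.492 > T=3.24: stop.
Read off E at T=3.24: 5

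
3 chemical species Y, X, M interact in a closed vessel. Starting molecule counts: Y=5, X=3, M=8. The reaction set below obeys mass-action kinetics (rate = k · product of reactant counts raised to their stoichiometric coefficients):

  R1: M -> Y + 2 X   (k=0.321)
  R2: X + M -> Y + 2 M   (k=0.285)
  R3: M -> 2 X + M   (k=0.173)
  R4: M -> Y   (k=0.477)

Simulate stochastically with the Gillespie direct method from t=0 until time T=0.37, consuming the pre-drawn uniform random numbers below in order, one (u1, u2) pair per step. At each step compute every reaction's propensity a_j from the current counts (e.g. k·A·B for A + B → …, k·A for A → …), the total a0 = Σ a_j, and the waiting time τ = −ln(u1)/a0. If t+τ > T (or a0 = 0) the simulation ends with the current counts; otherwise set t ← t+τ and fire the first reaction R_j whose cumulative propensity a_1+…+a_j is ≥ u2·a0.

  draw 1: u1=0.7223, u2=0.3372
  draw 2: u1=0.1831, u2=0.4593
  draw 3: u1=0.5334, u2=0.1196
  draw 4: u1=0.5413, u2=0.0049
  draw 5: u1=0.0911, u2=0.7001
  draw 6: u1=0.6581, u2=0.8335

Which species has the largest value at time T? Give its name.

Dominant species at T: Y

t=0.000: Y=5 X=3 M=8
Draw 1: a1=2.568, a2=6.840, a3=1.384, a4=3.816, a0=14.608; τ=−ln(0.7223)/14.608=0.022 → t=0.022; u2·a0=0.3372·14.608=4.926; a1=2.568 < 4.926 ≤ a1+a2=9.408 → R2 fires; Y=6 X=2 M=9
Draw 2: a1=2.889, a2=5.130, a3=1.557, a4=4.293, a0=13.869; τ=−ln(0.1831)/13.869=0.122 → t=0.145; u2·a0=0.4593·13.869=6.370; a1=2.889 < 6.370 ≤ a1+a2=8.019 → R2 fires; Y=7 X=1 M=10
Draw 3: a1=3.210, a2=2.850, a3=1.730, a4=4.770, a0=12.560; τ=−ln(0.5334)/12.560=0.050 → t=0.195; u2·a0=0.1196·12.560=1.502 ≤ a1=3.210 → R1 fires; Y=8 X=3 M=9
Draw 4: a1=2.889, a2=7.695, a3=1.557, a4=4.293, a0=16.434; τ=−ln(0.5413)/16.434=0.037 → t=0.232; u2·a0=0.0049·16.434=0.081 ≤ a1=2.889 → R1 fires; Y=9 X=5 M=8
Draw 5: a1=2.568, a2=11.400, a3=1.384, a4=3.816, a0=19.168; τ=−ln(0.0911)/19.168=0.125 → t=0.357; u2·a0=0.7001·19.168=13.420; a1=2.568 < 13.420 ≤ a1+a2=13.968 → R2 fires; Y=10 X=4 M=9
Draw 6: a1=2.889, a2=10.260, a3=1.557, a4=4.293, a0=18.999; τ=−ln(0.6581)/18.999=0.022 → t=0.379 > T=0.37: stop.
At T=0.37: Y=10 X=4 M=9; the largest is Y.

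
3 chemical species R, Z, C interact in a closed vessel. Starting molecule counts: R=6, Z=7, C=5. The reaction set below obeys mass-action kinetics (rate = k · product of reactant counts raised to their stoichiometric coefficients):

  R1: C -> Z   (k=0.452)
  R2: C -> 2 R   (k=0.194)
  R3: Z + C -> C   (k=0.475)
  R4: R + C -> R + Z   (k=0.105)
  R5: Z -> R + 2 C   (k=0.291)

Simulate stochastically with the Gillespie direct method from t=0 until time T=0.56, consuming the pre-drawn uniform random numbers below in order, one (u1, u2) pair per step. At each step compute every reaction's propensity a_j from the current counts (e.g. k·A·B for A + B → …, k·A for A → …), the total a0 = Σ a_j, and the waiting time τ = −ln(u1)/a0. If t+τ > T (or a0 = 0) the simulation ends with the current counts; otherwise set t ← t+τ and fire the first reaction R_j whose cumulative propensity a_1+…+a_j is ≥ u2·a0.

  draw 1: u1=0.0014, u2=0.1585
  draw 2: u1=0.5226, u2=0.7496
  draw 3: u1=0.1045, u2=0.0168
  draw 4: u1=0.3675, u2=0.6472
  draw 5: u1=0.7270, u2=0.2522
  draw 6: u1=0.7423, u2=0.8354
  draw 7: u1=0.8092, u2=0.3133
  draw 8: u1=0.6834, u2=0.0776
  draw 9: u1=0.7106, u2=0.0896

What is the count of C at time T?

t=0.000: R=6 Z=7 C=5
Draw 1: a1=2.260, a2=0.970, a3=16.625, a4=3.150, a5=2.037, a0=25.042; τ=−ln(0.0014)/25.042=0.262 → t=0.262; u2·a0=0.1585·25.042=3.969; a1+a2=3.230 < 3.969 ≤ a1+…+a3=19.855 → R3 fires; R=6 Z=6 C=5
Draw 2: a1=2.260, a2=0.970, a3=14.250, a4=3.150, a5=1.746, a0=22.376; τ=−ln(0.5226)/22.376=0.029 → t=0.291; u2·a0=0.7496·22.376=16.773; a1+a2=3.230 < 16.773 ≤ a1+…+a3=17.480 → R3 fires; R=6 Z=5 C=5
Draw 3: a1=2.260, a2=0.970, a3=11.875, a4=3.150, a5=1.455, a0=19.710; τ=−ln(0.1045)/19.710=0.115 → t=0.406; u2·a0=0.0168·19.710=0.331 ≤ a1=2.260 → R1 fires; R=6 Z=6 C=4
Draw 4: a1=1.808, a2=0.776, a3=11.400, a4=2.520, a5=1.746, a0=18.250; τ=−ln(0.3675)/18.250=0.055 → t=0.461; u2·a0=0.6472·18.250=11.811; a1+a2=2.584 < 11.811 ≤ a1+…+a3=13.984 → R3 fires; R=6 Z=5 C=4
Draw 5: a1=1.808, a2=0.776, a3=9.500, a4=2.520, a5=1.455, a0=16.059; τ=−ln(0.7270)/16.059=0.020 → t=0.481; u2·a0=0.2522·16.059=4.050; a1+a2=2.584 < 4.050 ≤ a1+…+a3=12.084 → R3 fires; R=6 Z=4 C=4
Draw 6: a1=1.808, a2=0.776, a3=7.600, a4=2.520, a5=1.164, a0=13.868; τ=−ln(0.7423)/13.868=0.021 → t=0.502; u2·a0=0.8354·13.868=11.585; a1+…+a3=10.184 < 11.585 ≤ a1+…+a4=12.704 → R4 fires; R=6 Z=5 C=3
Draw 7: a1=1.356, a2=0.582, a3=7.125, a4=1.890, a5=1.455, a0=12.408; τ=−ln(0.8092)/12.408=0.017 → t=0.519; u2·a0=0.3133·12.408=3.887; a1+a2=1.938 < 3.887 ≤ a1+…+a3=9.063 → R3 fires; R=6 Z=4 C=3
Draw 8: a1=1.356, a2=0.582, a3=5.700, a4=1.890, a5=1.164, a0=10.692; τ=−ln(0.6834)/10.692=0.036 → t=0.555; u2·a0=0.0776·10.692=0.830 ≤ a1=1.356 → R1 fires; R=6 Z=5 C=2
Draw 9: a1=0.904, a2=0.388, a3=4.750, a4=1.260, a5=1.455, a0=8.757; τ=−ln(0.7106)/8.757=0.039 → t=0.594 > T=0.56: stop.
Read off C at T=0.56: 2

C at T = 2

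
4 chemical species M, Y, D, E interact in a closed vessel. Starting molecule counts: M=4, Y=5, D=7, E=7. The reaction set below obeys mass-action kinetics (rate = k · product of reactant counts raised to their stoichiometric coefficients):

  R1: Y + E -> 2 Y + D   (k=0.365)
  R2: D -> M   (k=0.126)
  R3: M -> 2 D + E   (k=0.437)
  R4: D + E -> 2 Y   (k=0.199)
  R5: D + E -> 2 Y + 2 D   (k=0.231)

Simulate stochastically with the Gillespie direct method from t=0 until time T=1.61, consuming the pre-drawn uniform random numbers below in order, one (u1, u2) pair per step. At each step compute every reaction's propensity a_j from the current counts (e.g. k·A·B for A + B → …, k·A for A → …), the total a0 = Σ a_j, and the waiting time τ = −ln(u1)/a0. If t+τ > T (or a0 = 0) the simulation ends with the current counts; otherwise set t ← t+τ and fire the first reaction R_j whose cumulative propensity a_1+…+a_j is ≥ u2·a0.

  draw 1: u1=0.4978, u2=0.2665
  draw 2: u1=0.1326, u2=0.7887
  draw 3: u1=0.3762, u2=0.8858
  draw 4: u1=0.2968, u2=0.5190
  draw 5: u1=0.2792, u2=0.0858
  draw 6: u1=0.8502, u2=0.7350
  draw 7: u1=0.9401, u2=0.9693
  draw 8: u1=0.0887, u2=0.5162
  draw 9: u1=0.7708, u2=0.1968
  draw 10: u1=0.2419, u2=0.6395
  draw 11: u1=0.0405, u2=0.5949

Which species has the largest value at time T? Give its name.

Dominant species at T: Y

t=0.000: M=4 Y=5 D=7 E=7
Draw 1: a1=12.775, a2=0.882, a3=1.748, a4=9.751, a5=11.319, a0=36.475; τ=−ln(0.4978)/36.475=0.019 → t=0.019; u2·a0=0.2665·36.475=9.721 ≤ a1=12.775 → R1 fires; M=4 Y=6 D=8 E=6
Draw 2: a1=13.140, a2=1.008, a3=1.748, a4=9.552, a5=11.088, a0=36.536; τ=−ln(0.1326)/36.536=0.055 → t=0.074; u2·a0=0.7887·36.536=28.816; a1+…+a4=25.448 < 28.816 ≤ a1+…+a5=36.536 → R5 fires; M=4 Y=8 D=9 E=5
Draw 3: a1=14.600, a2=1.134, a3=1.748, a4=8.955, a5=10.395, a0=36.832; τ=−ln(0.3762)/36.832=0.027 → t=0.101; u2·a0=0.8858·36.832=32.626; a1+…+a4=26.437 < 32.626 ≤ a1+…+a5=36.832 → R5 fires; M=4 Y=10 D=10 E=4
Draw 4: a1=14.600, a2=1.260, a3=1.748, a4=7.960, a5=9.240, a0=34.808; τ=−ln(0.2968)/34.808=0.035 → t=0.136; u2·a0=0.5190·34.808=18.065; a1+…+a3=17.608 < 18.065 ≤ a1+…+a4=25.568 → R4 fires; M=4 Y=12 D=9 E=3
Draw 5: a1=13.140, a2=1.134, a3=1.748, a4=5.373, a5=6.237, a0=27.632; τ=−ln(0.2792)/27.632=0.046 → t=0.182; u2·a0=0.0858·27.632=2.371 ≤ a1=13.140 → R1 fires; M=4 Y=13 D=10 E=2
Draw 6: a1=9.490, a2=1.260, a3=1.748, a4=3.980, a5=4.620, a0=21.098; τ=−ln(0.8502)/21.098=0.008 → t=0.190; u2·a0=0.7350·21.098=15.507; a1+…+a3=12.498 < 15.507 ≤ a1+…+a4=16.478 → R4 fires; M=4 Y=15 D=9 E=1
Draw 7: a1=5.475, a2=1.134, a3=1.748, a4=1.791, a5=2.079, a0=12.227; τ=−ln(0.9401)/12.227=0.005 → t=0.195; u2·a0=0.9693·12.227=11.852; a1+…+a4=10.148 < 11.852 ≤ a1+…+a5=12.227 → R5 fires; M=4 Y=17 D=10 E=0
Draw 8: a1=0.000, a2=1.260, a3=1.748, a4=0.000, a5=0.000, a0=3.008; τ=−ln(0.0887)/3.008=0.805 → t=1.000; u2·a0=0.5162·3.008=1.553; a1+a2=1.260 < 1.553 ≤ a1+…+a3=3.008 → R3 fires; M=3 Y=17 D=12 E=1
Draw 9: a1=6.205, a2=1.512, a3=1.311, a4=2.388, a5=2.772, a0=14.188; τ=−ln(0.7708)/14.188=0.018 → t=1.018; u2·a0=0.1968·14.188=2.792 ≤ a1=6.205 → R1 fires; M=3 Y=18 D=13 E=0
Draw 10: a1=0.000, a2=1.638, a3=1.311, a4=0.000, a5=0.000, a0=2.949; τ=−ln(0.2419)/2.949=0.481 → t=1.500; u2·a0=0.6395·2.949=1.886; a1+a2=1.638 < 1.886 ≤ a1+…+a3=2.949 → R3 fires; M=2 Y=18 D=15 E=1
Draw 11: a1=6.570, a2=1.890, a3=0.874, a4=2.985, a5=3.465, a0=15.784; τ=−ln(0.0405)/15.784=0.203 → t=1.703 > T=1.61: stop.
At T=1.61: M=2 Y=18 D=15 E=1; the largest is Y.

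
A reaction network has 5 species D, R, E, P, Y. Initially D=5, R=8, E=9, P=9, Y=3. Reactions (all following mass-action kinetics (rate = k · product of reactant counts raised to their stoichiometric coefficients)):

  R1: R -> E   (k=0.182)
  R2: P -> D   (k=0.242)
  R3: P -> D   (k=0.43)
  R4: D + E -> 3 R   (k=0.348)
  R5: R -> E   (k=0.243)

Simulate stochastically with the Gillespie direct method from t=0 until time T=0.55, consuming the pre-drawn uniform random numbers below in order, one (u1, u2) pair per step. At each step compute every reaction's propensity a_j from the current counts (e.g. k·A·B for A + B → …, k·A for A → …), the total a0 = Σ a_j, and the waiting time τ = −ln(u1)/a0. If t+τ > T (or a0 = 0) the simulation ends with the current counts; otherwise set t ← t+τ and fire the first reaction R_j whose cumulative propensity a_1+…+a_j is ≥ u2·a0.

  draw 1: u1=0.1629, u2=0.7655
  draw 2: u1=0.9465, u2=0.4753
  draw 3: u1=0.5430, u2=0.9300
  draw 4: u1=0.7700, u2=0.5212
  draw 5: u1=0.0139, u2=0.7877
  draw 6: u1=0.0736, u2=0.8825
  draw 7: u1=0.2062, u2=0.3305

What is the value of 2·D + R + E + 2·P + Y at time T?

Value at T = 48

Check how each reaction changes W = 2·D + R + E + 2·P + Y (weight of products minus weight of reactants):
R1: R -> E: (1·1) − (1·1) = 1 − 1 = 0
R2: P -> D: (2·1) − (2·1) = 2 − 2 = 0
R3: P -> D: (2·1) − (2·1) = 2 − 2 = 0
R4: D + E -> 3 R: (1·3) − (2·1 + 1·1) = 3 − 3 = 0
R5: R -> E: (1·1) − (1·1) = 1 − 1 = 0
Every reaction leaves W unchanged, so W is conserved and no simulation is needed: W(T) = W(0) = 2·5 + 8 + 9 + 2·9 + 3 = 48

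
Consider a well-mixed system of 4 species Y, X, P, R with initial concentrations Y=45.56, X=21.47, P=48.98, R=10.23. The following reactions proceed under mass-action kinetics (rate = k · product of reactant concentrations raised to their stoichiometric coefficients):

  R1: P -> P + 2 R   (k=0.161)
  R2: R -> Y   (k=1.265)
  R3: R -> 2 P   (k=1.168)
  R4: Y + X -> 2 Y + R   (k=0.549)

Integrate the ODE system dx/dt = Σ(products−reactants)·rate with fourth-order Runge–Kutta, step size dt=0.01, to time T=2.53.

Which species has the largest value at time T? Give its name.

RK4 with dt=0.01: 253 steps to T=2.53. Trajectory (selected grid times):
t=0.00: Y=45.56 X=21.47 P=48.98 R=10.23
t=0.28: Y=75.39 X=0.00 P=64.42 R=20.73
t=0.56: Y=81.60 X=0.00 P=75.89 R=15.14
t=0.84: Y=86.51 X=0.00 P=84.95 R=12.96
t=1.12: Y=90.97 X=0.00 P=93.19 R=12.41
t=1.41: Y=95.56 X=0.00 P=101.66 R=12.69
t=1.69: Y=100.16 X=0.00 P=110.17 R=13.37
t=1.97: Y=105.06 X=0.00 P=119.21 R=14.30
t=2.25: Y=110.31 X=0.00 P=128.90 R=15.38
t=2.53: Y=115.97 X=0.00 P=139.35 R=16.58
At T=2.53: Y=115.97 X=0.00 P=139.35 R=16.58; the largest is P.

Dominant species at T: P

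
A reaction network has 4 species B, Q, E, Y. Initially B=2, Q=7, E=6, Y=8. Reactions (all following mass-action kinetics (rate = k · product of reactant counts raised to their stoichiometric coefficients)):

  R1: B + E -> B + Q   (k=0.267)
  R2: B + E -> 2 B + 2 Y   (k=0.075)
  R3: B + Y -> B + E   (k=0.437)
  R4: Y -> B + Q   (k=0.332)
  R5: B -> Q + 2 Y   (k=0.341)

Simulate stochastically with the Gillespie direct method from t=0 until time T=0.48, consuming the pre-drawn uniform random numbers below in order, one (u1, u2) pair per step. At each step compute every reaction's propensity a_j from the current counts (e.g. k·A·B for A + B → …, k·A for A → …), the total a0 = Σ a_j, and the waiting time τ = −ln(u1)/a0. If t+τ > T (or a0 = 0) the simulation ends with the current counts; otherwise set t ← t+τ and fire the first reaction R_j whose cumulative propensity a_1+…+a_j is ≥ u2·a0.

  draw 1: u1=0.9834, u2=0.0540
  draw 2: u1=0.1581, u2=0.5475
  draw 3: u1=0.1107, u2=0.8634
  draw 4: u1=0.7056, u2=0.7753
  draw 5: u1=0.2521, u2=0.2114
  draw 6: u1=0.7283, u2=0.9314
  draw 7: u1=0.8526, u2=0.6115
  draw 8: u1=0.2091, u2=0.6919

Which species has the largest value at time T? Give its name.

Dominant species at T: Q

t=0.000: B=2 Q=7 E=6 Y=8
Draw 1: a1=3.204, a2=0.900, a3=6.992, a4=2.656, a5=0.682, a0=14.434; τ=−ln(0.9834)/14.434=0.001 → t=0.001; u2·a0=0.0540·14.434=0.779 ≤ a1=3.204 → R1 fires; B=2 Q=8 E=5 Y=8
Draw 2: a1=2.670, a2=0.750, a3=6.992, a4=2.656, a5=0.682, a0=13.750; τ=−ln(0.1581)/13.750=0.134 → t=0.135; u2·a0=0.5475·13.750=7.528; a1+a2=3.420 < 7.528 ≤ a1+…+a3=10.412 → R3 fires; B=2 Q=8 E=6 Y=7
Draw 3: a1=3.204, a2=0.900, a3=6.118, a4=2.324, a5=0.682, a0=13.228; τ=−ln(0.1107)/13.228=0.166 → t=0.302; u2·a0=0.8634·13.228=11.421; a1+…+a3=10.222 < 11.421 ≤ a1+…+a4=12.546 → R4 fires; B=3 Q=9 E=6 Y=6
Draw 4: a1=4.806, a2=1.350, a3=7.866, a4=1.992, a5=1.023, a0=17.037; τ=−ln(0.7056)/17.037=0.020 → t=0.322; u2·a0=0.7753·17.037=13.209; a1+a2=6.156 < 13.209 ≤ a1+…+a3=14.022 → R3 fires; B=3 Q=9 E=7 Y=5
Draw 5: a1=5.607, a2=1.575, a3=6.555, a4=1.660, a5=1.023, a0=16.420; τ=−ln(0.2521)/16.420=0.084 → t=0.406; u2·a0=0.2114·16.420=3.471 ≤ a1=5.607 → R1 fires; B=3 Q=10 E=6 Y=5
Draw 6: a1=4.806, a2=1.350, a3=6.555, a4=1.660, a5=1.023, a0=15.394; τ=−ln(0.7283)/15.394=0.021 → t=0.427; u2·a0=0.9314·15.394=14.338; a1+…+a3=12.711 < 14.338 ≤ a1+…+a4=14.371 → R4 fires; B=4 Q=11 E=6 Y=4
Draw 7: a1=6.408, a2=1.800, a3=6.992, a4=1.328, a5=1.364, a0=17.892; τ=−ln(0.8526)/17.892=0.009 → t=0.436; u2·a0=0.6115·17.892=10.941; a1+a2=8.208 < 10.941 ≤ a1+…+a3=15.200 → R3 fires; B=4 Q=11 E=7 Y=3
Draw 8: a1=7.476, a2=2.100, a3=5.244, a4=0.996, a5=1.364, a0=17.180; τ=−ln(0.2091)/17.180=0.091 → t=0.527 > T=0.48: stop.
At T=0.48: B=4 Q=11 E=7 Y=3; the largest is Q.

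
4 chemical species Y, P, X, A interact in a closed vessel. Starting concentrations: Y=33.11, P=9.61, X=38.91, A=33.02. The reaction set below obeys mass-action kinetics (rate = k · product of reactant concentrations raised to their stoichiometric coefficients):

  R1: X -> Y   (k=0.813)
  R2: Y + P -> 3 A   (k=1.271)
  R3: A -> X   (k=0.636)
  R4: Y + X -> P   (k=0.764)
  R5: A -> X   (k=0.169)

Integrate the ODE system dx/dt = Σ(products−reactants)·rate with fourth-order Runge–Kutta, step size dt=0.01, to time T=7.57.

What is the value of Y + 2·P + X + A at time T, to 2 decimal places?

Value at T = 124.26

Check how each reaction changes W = Y + 2·P + X + A (weight of products minus weight of reactants):
R1: X -> Y: (1·1) − (1·1) = 1 − 1 = 0
R2: Y + P -> 3 A: (1·3) − (1·1 + 2·1) = 3 − 3 = 0
R3: A -> X: (1·1) − (1·1) = 1 − 1 = 0
R4: Y + X -> P: (2·1) − (1·1 + 1·1) = 2 − 2 = 0
R5: A -> X: (1·1) − (1·1) = 1 − 1 = 0
Every reaction leaves W unchanged, so W is conserved and no simulation is needed: W(T) = W(0) = 33.11 + 2·9.61 + 38.91 + 33.02 = 124.26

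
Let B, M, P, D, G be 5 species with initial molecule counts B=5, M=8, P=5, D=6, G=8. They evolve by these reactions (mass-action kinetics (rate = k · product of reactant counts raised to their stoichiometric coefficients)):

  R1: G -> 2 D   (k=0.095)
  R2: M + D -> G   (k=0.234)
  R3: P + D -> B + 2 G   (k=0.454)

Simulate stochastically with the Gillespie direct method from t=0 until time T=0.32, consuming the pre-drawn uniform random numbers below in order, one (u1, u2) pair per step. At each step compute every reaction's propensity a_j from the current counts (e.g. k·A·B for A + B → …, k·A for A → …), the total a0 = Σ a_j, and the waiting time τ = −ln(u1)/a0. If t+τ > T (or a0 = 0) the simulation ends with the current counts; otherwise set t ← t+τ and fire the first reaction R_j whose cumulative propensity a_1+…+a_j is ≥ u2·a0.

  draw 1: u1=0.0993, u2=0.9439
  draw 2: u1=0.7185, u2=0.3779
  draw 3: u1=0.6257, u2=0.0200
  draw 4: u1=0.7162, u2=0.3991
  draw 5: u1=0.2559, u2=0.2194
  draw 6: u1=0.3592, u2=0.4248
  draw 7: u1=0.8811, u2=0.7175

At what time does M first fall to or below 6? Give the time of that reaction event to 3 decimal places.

Threshold first reached at t = 0.154

t=0.000: B=5 M=8 P=5 D=6 G=8
Draw 1: a1=0.760, a2=11.232, a3=13.620, a0=25.612; τ=−ln(0.0993)/25.612=0.090 → t=0.090; u2·a0=0.9439·25.612=24.175; a1+a2=11.992 < 24.175 ≤ a1+…+a3=25.612 → R3 fires; B=6 M=8 P=4 D=5 G=10
Draw 2: a1=0.950, a2=9.360, a3=9.080, a0=19.390; τ=−ln(0.7185)/19.390=0.017 → t=0.107; u2·a0=0.3779·19.390=7.327; a1=0.950 < 7.327 ≤ a1+a2=10.310 → R2 fires; B=6 M=7 P=4 D=4 G=11
Draw 3: a1=1.045, a2=6.552, a3=7.264, a0=14.861; τ=−ln(0.6257)/14.861=0.032 → t=0.139; u2·a0=0.0200·14.861=0.297 ≤ a1=1.045 → R1 fires; B=6 M=7 P=4 D=6 G=10
Draw 4: a1=0.950, a2=9.828, a3=10.896, a0=21.674; τ=−ln(0.7162)/21.674=0.015 → t=0.154; u2·a0=0.3991·21.674=8.650; a1=0.950 < 8.650 ≤ a1+a2=10.778 → R2 fires; B=6 M=6 P=4 D=5 G=11
Draw 5: a1=1.045, a2=7.020, a3=9.080, a0=17.145; τ=−ln(0.2559)/17.145=0.079 → t=0.234; u2·a0=0.2194·17.145=3.762; a1=1.045 < 3.762 ≤ a1+a2=8.065 → R2 fires; B=6 M=5 P=4 D=4 G=12
Draw 6: a1=1.140, a2=4.680, a3=7.264, a0=13.084; τ=−ln(0.3592)/13.084=0.078 → t=0.312; u2·a0=0.4248·13.084=5.558; a1=1.140 < 5.558 ≤ a1+a2=5.820 → R2 fires; B=6 M=4 P=4 D=3 G=13
Draw 7: a1=1.235, a2=2.808, a3=5.448, a0=9.491; τ=−ln(0.8811)/9.491=0.013 → t=0.325 > T=0.32: stop.
M first becomes ≤ 6 when it reaches 6 at the event at t=0.154.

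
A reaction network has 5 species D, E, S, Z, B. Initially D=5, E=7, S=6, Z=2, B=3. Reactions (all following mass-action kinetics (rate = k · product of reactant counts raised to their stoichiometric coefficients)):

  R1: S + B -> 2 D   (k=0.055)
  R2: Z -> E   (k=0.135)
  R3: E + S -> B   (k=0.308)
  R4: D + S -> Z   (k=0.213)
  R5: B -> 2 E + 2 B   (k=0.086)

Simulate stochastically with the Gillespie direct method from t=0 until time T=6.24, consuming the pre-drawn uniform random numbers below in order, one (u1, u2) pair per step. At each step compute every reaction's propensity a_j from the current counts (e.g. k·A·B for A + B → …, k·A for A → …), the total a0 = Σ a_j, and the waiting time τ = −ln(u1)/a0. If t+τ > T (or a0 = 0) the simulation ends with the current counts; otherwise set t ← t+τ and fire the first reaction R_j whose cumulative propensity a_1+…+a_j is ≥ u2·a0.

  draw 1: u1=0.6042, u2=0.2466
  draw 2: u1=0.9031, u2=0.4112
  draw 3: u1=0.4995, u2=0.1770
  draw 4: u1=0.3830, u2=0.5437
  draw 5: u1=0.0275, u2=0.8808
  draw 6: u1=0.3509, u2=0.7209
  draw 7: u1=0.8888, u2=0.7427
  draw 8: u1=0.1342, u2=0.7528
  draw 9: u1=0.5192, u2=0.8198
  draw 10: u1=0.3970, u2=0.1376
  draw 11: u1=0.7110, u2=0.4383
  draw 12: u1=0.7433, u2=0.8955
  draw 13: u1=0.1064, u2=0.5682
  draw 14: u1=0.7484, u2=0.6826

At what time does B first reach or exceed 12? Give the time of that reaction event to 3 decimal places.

Threshold first reached at t = 4.555

t=0.000: D=5 E=7 S=6 Z=2 B=3
Draw 1: a1=0.990, a2=0.270, a3=12.936, a4=6.390, a5=0.258, a0=20.844; τ=−ln(0.6042)/20.844=0.024 → t=0.024; u2·a0=0.2466·20.844=5.140; a1+a2=1.260 < 5.140 ≤ a1+…+a3=14.196 → R3 fires; D=5 E=6 S=5 Z=2 B=4
Draw 2: a1=1.100, a2=0.270, a3=9.240, a4=5.325, a5=0.344, a0=16.279; τ=−ln(0.9031)/16.279=0.006 → t=0.030; u2·a0=0.4112·16.279=6.694; a1+a2=1.370 < 6.694 ≤ a1+…+a3=10.610 → R3 fires; D=5 E=5 S=4 Z=2 B=5
Draw 3: a1=1.100, a2=0.270, a3=6.160, a4=4.260, a5=0.430, a0=12.220; τ=−ln(0.4995)/12.220=0.057 → t=0.087; u2·a0=0.1770·12.220=2.163; a1+a2=1.370 < 2.163 ≤ a1+…+a3=7.530 → R3 fires; D=5 E=4 S=3 Z=2 B=6
Draw 4: a1=0.990, a2=0.270, a3=3.696, a4=3.195, a5=0.516, a0=8.667; τ=−ln(0.3830)/8.667=0.111 → t=0.198; u2·a0=0.5437·8.667=4.712; a1+a2=1.260 < 4.712 ≤ a1+…+a3=4.956 → R3 fires; D=5 E=3 S=2 Z=2 B=7
Draw 5: a1=0.770, a2=0.270, a3=1.848, a4=2.130, a5=0.602, a0=5.620; τ=−ln(0.0275)/5.620=0.639 → t=0.837; u2·a0=0.8808·5.620=4.950; a1+…+a3=2.888 < 4.950 ≤ a1+…+a4=5.018 → R4 fires; D=4 E=3 S=1 Z=3 B=7
Draw 6: a1=0.385, a2=0.405, a3=0.924, a4=0.852, a5=0.602, a0=3.168; τ=−ln(0.3509)/3.168=0.331 → t=1.168; u2·a0=0.7209·3.168=2.284; a1+…+a3=1.714 < 2.284 ≤ a1+…+a4=2.566 → R4 fires; D=3 E=3 S=0 Z=4 B=7
Draw 7: a1=0.000, a2=0.540, a3=0.000, a4=0.000, a5=0.602, a0=1.142; τ=−ln(0.8888)/1.142=0.103 → t=1.271; u2·a0=0.7427·1.142=0.848; a1+…+a4=0.540 < 0.848 ≤ a1+…+a5=1.142 → R5 fires; D=3 E=5 S=0 Z=4 B=8
Draw 8: a1=0.000, a2=0.540, a3=0.000, a4=0.000, a5=0.688, a0=1.228; τ=−ln(0.1342)/1.228=1.636 → t=2.907; u2·a0=0.7528·1.228=0.924; a1+…+a4=0.540 < 0.924 ≤ a1+…+a5=1.228 → R5 fires; D=3 E=7 S=0 Z=4 B=9
Draw 9: a1=0.000, a2=0.540, a3=0.000, a4=0.000, a5=0.774, a0=1.314; τ=−ln(0.5192)/1.314=0.499 → t=3.406; u2·a0=0.8198·1.314=1.077; a1+…+a4=0.540 < 1.077 ≤ a1+…+a5=1.314 → R5 fires; D=3 E=9 S=0 Z=4 B=10
Draw 10: a1=0.000, a2=0.540, a3=0.000, a4=0.000, a5=0.860, a0=1.400; τ=−ln(0.3970)/1.400=0.660 → t=4.065; u2·a0=0.1376·1.400=0.193; a1=0.000 < 0.193 ≤ a1+a2=0.540 → R2 fires; D=3 E=10 S=0 Z=3 B=10
Draw 11: a1=0.000, a2=0.405, a3=0.000, a4=0.000, a5=0.860, a0=1.265; τ=−ln(0.7110)/1.265=0.270 → t=4.335; u2·a0=0.4383·1.265=0.554; a1+…+a4=0.405 < 0.554 ≤ a1+…+a5=1.265 → R5 fires; D=3 E=12 S=0 Z=3 B=11
Draw 12: a1=0.000, a2=0.405, a3=0.000, a4=0.000, a5=0.946, a0=1.351; τ=−ln(0.7433)/1.351=0.220 → t=4.555; u2·a0=0.8955·1.351=1.210; a1+…+a4=0.405 < 1.210 ≤ a1+…+a5=1.351 → R5 fires; D=3 E=14 S=0 Z=3 B=12
Draw 13: a1=0.000, a2=0.405, a3=0.000, a4=0.000, a5=1.032, a0=1.437; τ=−ln(0.1064)/1.437=1.559 → t=6.114; u2·a0=0.5682·1.437=0.817; a1+…+a4=0.405 < 0.817 ≤ a1+…+a5=1.437 → R5 fires; D=3 E=16 S=0 Z=3 B=13
Draw 14: a1=0.000, a2=0.405, a3=0.000, a4=0.000, a5=1.118, a0=1.523; τ=−ln(0.7484)/1.523=0.190 → t=6.304 > T=6.24: stop.
B first becomes ≥ 12 when it reaches 12 at the event at t=4.555.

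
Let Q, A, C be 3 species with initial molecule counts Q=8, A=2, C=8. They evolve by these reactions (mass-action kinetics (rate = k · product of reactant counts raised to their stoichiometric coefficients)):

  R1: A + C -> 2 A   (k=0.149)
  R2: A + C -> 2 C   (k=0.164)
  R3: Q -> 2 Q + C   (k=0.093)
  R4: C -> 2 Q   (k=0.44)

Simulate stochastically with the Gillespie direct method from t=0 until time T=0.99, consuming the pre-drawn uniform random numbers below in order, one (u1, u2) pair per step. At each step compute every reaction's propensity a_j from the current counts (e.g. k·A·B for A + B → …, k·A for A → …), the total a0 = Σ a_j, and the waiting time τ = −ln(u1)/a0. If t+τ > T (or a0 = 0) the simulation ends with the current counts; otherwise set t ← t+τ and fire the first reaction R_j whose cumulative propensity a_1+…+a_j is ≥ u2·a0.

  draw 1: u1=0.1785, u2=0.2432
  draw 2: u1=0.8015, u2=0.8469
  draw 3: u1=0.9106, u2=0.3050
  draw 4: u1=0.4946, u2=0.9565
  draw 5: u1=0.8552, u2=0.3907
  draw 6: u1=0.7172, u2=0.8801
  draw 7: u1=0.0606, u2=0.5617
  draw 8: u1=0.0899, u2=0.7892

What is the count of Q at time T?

Q at T = 16

t=0.000: Q=8 A=2 C=8
Draw 1: a1=2.384, a2=2.624, a3=0.744, a4=3.520, a0=9.272; τ=−ln(0.1785)/9.272=0.186 → t=0.186; u2·a0=0.2432·9.272=2.255 ≤ a1=2.384 → R1 fires; Q=8 A=3 C=7
Draw 2: a1=3.129, a2=3.444, a3=0.744, a4=3.080, a0=10.397; τ=−ln(0.8015)/10.397=0.021 → t=0.207; u2·a0=0.8469·10.397=8.805; a1+…+a3=7.317 < 8.805 ≤ a1+…+a4=10.397 → R4 fires; Q=10 A=3 C=6
Draw 3: a1=2.682, a2=2.952, a3=0.930, a4=2.640, a0=9.204; τ=−ln(0.9106)/9.204=0.010 → t=0.217; u2·a0=0.3050·9.204=2.807; a1=2.682 < 2.807 ≤ a1+a2=5.634 → R2 fires; Q=10 A=2 C=7
Draw 4: a1=2.086, a2=2.296, a3=0.930, a4=3.080, a0=8.392; τ=−ln(0.4946)/8.392=0.084 → t=0.301; u2·a0=0.9565·8.392=8.027; a1+…+a3=5.312 < 8.027 ≤ a1+…+a4=8.392 → R4 fires; Q=12 A=2 C=6
Draw 5: a1=1.788, a2=1.968, a3=1.116, a4=2.640, a0=7.512; τ=−ln(0.8552)/7.512=0.021 → t=0.322; u2·a0=0.3907·7.512=2.935; a1=1.788 < 2.935 ≤ a1+a2=3.756 → R2 fires; Q=12 A=1 C=7
Draw 6: a1=1.043, a2=1.148, a3=1.116, a4=3.080, a0=6.387; τ=−ln(0.7172)/6.387=0.052 → t=0.374; u2·a0=0.8801·6.387=5.621; a1+…+a3=3.307 < 5.621 ≤ a1+…+a4=6.387 → R4 fires; Q=14 A=1 C=6
Draw 7: a1=0.894, a2=0.984, a3=1.302, a4=2.640, a0=5.820; τ=−ln(0.0606)/5.820=0.482 → t=0.856; u2·a0=0.5617·5.820=3.269; a1+…+a3=3.180 < 3.269 ≤ a1+…+a4=5.820 → R4 fires; Q=16 A=1 C=5
Draw 8: a1=0.745, a2=0.820, a3=1.488, a4=2.200, a0=5.253; τ=−ln(0.0899)/5.253=0.459 → t=1.314 > T=0.99: stop.
Read off Q at T=0.99: 16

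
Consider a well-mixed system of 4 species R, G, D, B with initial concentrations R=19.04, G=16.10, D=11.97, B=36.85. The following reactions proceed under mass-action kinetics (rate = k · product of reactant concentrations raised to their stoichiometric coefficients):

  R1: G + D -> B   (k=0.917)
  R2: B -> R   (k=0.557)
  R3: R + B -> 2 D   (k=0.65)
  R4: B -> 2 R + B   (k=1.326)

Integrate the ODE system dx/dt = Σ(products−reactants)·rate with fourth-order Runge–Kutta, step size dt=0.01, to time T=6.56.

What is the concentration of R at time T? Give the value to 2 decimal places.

R at T = 4.95

RK4 with dt=0.01: 656 steps to T=6.56. Trajectory (selected grid times):
t=0.00: R=19.04 G=16.10 D=11.97 B=36.85
t=0.73: R=4.96 G=0.00 D=86.08 B=2.46
t=1.46: R=4.95 G=0.00 D=90.01 B=0.16
t=2.19: R=4.95 G=0.00 D=90.26 B=0.01
t=2.92: R=4.95 G=0.00 D=90.27 B=0.00
t=3.64: R=4.95 G=0.00 D=90.27 B=0.00
t=4.37: R=4.95 G=0.00 D=90.27 B=0.00
t=5.10: R=4.95 G=0.00 D=90.27 B=0.00
t=5.83: R=4.95 G=0.00 D=90.27 B=0.00
t=6.56: R=4.95 G=0.00 D=90.27 B=0.00
Read off R at T=6.56: 4.95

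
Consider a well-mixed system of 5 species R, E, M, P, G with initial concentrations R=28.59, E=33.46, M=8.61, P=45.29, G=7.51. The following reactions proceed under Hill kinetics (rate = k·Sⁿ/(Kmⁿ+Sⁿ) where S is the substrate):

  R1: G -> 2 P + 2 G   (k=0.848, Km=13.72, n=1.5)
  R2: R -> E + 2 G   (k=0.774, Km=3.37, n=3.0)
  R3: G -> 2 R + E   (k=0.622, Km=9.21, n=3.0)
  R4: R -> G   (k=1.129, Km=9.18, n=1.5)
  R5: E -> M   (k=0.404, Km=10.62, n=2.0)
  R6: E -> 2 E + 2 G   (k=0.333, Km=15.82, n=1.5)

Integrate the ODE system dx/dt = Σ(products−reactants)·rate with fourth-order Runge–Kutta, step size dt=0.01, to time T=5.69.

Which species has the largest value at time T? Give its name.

Dominant species at T: P

RK4 with dt=0.01: 569 steps to T=5.69. Trajectory (selected grid times):
t=0.00: R=28.59 E=33.46 M=8.61 P=45.29 G=7.51
t=0.63: R=27.84 E=34.04 M=8.84 P=45.64 G=9.40
t=1.26: R=27.22 E=34.69 M=9.07 P=46.06 G=11.28
t=1.90: R=26.68 E=35.39 M=9.31 P=46.56 G=13.16
t=2.53: R=26.21 E=36.11 M=9.54 P=47.10 G=15.02
t=3.16: R=25.80 E=36.85 M=9.78 P=47.69 G=16.87
t=3.79: R=25.41 E=37.61 M=10.01 P=48.33 G=18.74
t=4.43: R=25.05 E=38.39 M=10.25 P=49.02 G=20.63
t=5.06: R=24.71 E=39.17 M=10.49 P=49.73 G=22.51
t=5.69: R=24.38 E=39.96 M=10.73 P=50.46 G=24.40
At T=5.69: R=24.38 E=39.96 M=10.73 P=50.46 G=24.40; the largest is P.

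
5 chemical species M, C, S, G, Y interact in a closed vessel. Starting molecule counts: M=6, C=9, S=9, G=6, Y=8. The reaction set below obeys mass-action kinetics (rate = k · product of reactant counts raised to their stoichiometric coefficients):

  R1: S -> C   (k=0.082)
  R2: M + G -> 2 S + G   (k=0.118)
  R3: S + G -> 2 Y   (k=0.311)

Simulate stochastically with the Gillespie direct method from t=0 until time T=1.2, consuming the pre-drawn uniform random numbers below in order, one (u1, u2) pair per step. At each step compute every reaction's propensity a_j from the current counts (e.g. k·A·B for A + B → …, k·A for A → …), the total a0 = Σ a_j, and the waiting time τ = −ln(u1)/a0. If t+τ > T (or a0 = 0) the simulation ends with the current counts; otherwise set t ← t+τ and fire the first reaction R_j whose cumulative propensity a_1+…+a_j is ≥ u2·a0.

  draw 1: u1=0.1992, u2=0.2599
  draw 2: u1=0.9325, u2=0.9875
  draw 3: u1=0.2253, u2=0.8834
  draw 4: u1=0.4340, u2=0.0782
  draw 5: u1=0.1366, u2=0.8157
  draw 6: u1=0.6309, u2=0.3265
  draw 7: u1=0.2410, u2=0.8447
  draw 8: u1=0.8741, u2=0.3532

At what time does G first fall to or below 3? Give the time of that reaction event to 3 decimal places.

t=0.000: M=6 C=9 S=9 G=6 Y=8
Draw 1: a1=0.738, a2=4.248, a3=16.794, a0=21.780; τ=−ln(0.1992)/21.780=0.074 → t=0.074; u2·a0=0.2599·21.780=5.661; a1+a2=4.986 < 5.661 ≤ a1+…+a3=21.780 → R3 fires; M=6 C=9 S=8 G=5 Y=10
Draw 2: a1=0.656, a2=3.540, a3=12.440, a0=16.636; τ=−ln(0.9325)/16.636=0.004 → t=0.078; u2·a0=0.9875·16.636=16.428; a1+a2=4.196 < 16.428 ≤ a1+…+a3=16.636 → R3 fires; M=6 C=9 S=7 G=4 Y=12
Draw 3: a1=0.574, a2=2.832, a3=8.708, a0=12.114; τ=−ln(0.2253)/12.114=0.123 → t=0.201; u2·a0=0.8834·12.114=10.702; a1+a2=3.406 < 10.702 ≤ a1+…+a3=12.114 → R3 fires; M=6 C=9 S=6 G=3 Y=14
Draw 4: a1=0.492, a2=2.124, a3=5.598, a0=8.214; τ=−ln(0.4340)/8.214=0.102 → t=0.303; u2·a0=0.0782·8.214=0.642; a1=0.492 < 0.642 ≤ a1+a2=2.616 → R2 fires; M=5 C=9 S=8 G=3 Y=14
Draw 5: a1=0.656, a2=1.770, a3=7.464, a0=9.890; τ=−ln(0.1366)/9.890=0.201 → t=0.504; u2·a0=0.8157·9.890=8.067; a1+a2=2.426 < 8.067 ≤ a1+…+a3=9.890 → R3 fires; M=5 C=9 S=7 G=2 Y=16
Draw 6: a1=0.574, a2=1.180, a3=4.354, a0=6.108; τ=−ln(0.6309)/6.108=0.075 → t=0.580; u2·a0=0.3265·6.108=1.994; a1+a2=1.754 < 1.994 ≤ a1+…+a3=6.108 → R3 fires; M=5 C=9 S=6 G=1 Y=18
Draw 7: a1=0.492, a2=0.590, a3=1.866, a0=2.948; τ=−ln(0.2410)/2.948=0.483 → t=1.062; u2·a0=0.8447·2.948=2.490; a1+a2=1.082 < 2.490 ≤ a1+…+a3=2.948 → R3 fires; M=5 C=9 S=5 G=0 Y=20
Draw 8: a1=0.410, a2=0.000, a3=0.000, a0=0.410; τ=−ln(0.8741)/0.410=0.328 → t=1.391 > T=1.2: stop.
G first becomes ≤ 3 when it reaches 3 at the event at t=0.201.

Threshold first reached at t = 0.201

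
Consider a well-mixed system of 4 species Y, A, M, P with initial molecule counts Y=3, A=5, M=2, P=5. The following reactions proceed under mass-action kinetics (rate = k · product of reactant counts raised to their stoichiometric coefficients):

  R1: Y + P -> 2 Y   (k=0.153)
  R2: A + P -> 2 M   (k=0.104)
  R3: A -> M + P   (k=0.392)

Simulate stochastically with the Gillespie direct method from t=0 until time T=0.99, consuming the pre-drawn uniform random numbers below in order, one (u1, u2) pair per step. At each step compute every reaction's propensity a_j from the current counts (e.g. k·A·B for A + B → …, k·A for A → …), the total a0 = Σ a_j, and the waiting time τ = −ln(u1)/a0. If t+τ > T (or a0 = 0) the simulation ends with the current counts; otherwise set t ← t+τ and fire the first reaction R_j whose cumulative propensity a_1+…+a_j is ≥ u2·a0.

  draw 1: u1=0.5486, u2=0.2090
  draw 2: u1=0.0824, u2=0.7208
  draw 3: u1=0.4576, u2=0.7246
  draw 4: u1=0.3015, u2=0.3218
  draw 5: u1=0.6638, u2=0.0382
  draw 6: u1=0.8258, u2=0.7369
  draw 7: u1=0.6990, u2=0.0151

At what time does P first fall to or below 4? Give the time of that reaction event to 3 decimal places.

Threshold first reached at t = 0.088

t=0.000: Y=3 A=5 M=2 P=5
Draw 1: a1=2.295, a2=2.600, a3=1.960, a0=6.855; τ=−ln(0.5486)/6.855=0.088 → t=0.088; u2·a0=0.2090·6.855=1.433 ≤ a1=2.295 → R1 fires; Y=4 A=5 M=2 P=4
Draw 2: a1=2.448, a2=2.080, a3=1.960, a0=6.488; τ=−ln(0.0824)/6.488=0.385 → t=0.472; u2·a0=0.7208·6.488=4.677; a1+a2=4.528 < 4.677 ≤ a1+…+a3=6.488 → R3 fires; Y=4 A=4 M=3 P=5
Draw 3: a1=3.060, a2=2.080, a3=1.568, a0=6.708; τ=−ln(0.4576)/6.708=0.117 → t=0.589; u2·a0=0.7246·6.708=4.861; a1=3.060 < 4.861 ≤ a1+a2=5.140 → R2 fires; Y=4 A=3 M=5 P=4
Draw 4: a1=2.448, a2=1.248, a3=1.176, a0=4.872; τ=−ln(0.3015)/4.872=0.246 → t=0.835; u2·a0=0.3218·4.872=1.568 ≤ a1=2.448 → R1 fires; Y=5 A=3 M=5 P=3
Draw 5: a1=2.295, a2=0.936, a3=1.176, a0=4.407; τ=−ln(0.6638)/4.407=0.093 → t=0.928; u2·a0=0.0382·4.407=0.168 ≤ a1=2.295 → R1 fires; Y=6 A=3 M=5 P=2
Draw 6: a1=1.836, a2=0.624, a3=1.176, a0=3.636; τ=−ln(0.8258)/3.636=0.053 → t=0.981; u2·a0=0.7369·3.636=2.679; a1+a2=2.460 < 2.679 ≤ a1+…+a3=3.636 → R3 fires; Y=6 A=2 M=6 P=3
Draw 7: a1=2.754, a2=0.624, a3=0.784, a0=4.162; τ=−ln(0.6990)/4.162=0.086 → t=1.067 > T=0.99: stop.
P first becomes ≤ 4 when it reaches 4 at the event at t=0.088.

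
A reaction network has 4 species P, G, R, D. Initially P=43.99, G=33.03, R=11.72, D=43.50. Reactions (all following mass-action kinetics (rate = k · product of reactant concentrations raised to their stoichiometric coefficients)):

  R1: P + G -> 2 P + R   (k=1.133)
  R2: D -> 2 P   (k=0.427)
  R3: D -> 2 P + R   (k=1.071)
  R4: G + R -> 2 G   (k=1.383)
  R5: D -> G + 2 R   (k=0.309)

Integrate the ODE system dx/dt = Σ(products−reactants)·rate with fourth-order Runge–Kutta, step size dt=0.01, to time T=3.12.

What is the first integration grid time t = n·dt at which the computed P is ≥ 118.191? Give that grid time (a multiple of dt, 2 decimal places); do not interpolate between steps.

Threshold first reached at t = 0.09

RK4 with dt=0.01: 312 steps to T=3.12. Trajectory (selected grid times):
t=0.00: P=43.99 G=33.03 R=11.72 D=43.50
t=0.08: P=116.50 G=0.71 R=50.51 D=37.65
t=0.09: P=118.39 G=0.47 R=51.50 D=36.97
t=0.35: P=147.36 G=0.10 R=67.19 D=23.11
t=0.69: P=169.23 G=0.05 R=78.98 D=12.50
t=1.04: P=181.34 G=0.02 R=85.48 D=6.64
t=1.39: P=187.79 G=0.01 R=88.93 D=3.53
t=1.73: P=191.15 G=0.01 R=90.73 D=1.91
t=2.08: P=193.00 G=0.00 R=91.72 D=1.01
t=2.43: P=193.99 G=0.00 R=92.25 D=0.54
t=2.77: P=194.50 G=0.00 R=92.52 D=0.29
t=3.12: P=194.79 G=0.00 R=92.68 D=0.15
P(0.08)=116.504 < 118.191 but P(0.09)=118.386 ≥ 118.191, so the first grid time is t=0.09.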